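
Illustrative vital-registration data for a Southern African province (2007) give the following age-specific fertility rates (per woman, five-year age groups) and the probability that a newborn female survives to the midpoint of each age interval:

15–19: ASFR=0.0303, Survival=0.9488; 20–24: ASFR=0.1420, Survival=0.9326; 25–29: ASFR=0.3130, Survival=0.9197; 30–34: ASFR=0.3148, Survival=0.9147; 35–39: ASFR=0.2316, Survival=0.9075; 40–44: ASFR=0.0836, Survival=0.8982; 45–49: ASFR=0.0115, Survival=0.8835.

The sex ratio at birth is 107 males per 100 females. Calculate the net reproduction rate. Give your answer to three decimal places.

2.494

Proportion female at birth = 100 / (100 + 107) = 0.48309.
Per-age-group product (5 × ASFR × survival probability):
  15–19: 5 × 0.0303 × 0.9488 = 0.14374
  20–24: 5 × 0.1420 × 0.9326 = 0.66215
  25–29: 5 × 0.3130 × 0.9197 = 1.43933
  30–34: 5 × 0.3148 × 0.9147 = 1.43974
  35–39: 5 × 0.2316 × 0.9075 = 1.05089
  40–44: 5 × 0.0836 × 0.8982 = 0.37545
  45–49: 5 × 0.0115 × 0.8835 = 0.05080
Sum = 5.16210
NRR = 0.48309 × 5.16210 = 2.49376
With NRR above 1 the population is above replacement fertility.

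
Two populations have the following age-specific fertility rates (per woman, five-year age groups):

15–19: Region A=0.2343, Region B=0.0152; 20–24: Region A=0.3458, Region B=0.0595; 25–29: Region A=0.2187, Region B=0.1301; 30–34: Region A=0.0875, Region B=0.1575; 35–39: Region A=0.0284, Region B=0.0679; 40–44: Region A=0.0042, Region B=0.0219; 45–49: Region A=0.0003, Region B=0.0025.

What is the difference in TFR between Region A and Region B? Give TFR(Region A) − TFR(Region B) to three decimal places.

Region A:
  Sum of ASFRs = 0.2343 + 0.3458 + 0.2187 + 0.0875 + 0.0284 + 0.0042 + 0.0003 = 0.9192
  TFR = 5 × 0.9192 = 4.596
Region B:
  Sum of ASFRs = 0.0152 + 0.0595 + 0.1301 + 0.1575 + 0.0679 + 0.0219 + 0.0025 = 0.4546
  TFR = 5 × 0.4546 = 2.273
Difference = 4.596 − 2.273 = 2.323

2.323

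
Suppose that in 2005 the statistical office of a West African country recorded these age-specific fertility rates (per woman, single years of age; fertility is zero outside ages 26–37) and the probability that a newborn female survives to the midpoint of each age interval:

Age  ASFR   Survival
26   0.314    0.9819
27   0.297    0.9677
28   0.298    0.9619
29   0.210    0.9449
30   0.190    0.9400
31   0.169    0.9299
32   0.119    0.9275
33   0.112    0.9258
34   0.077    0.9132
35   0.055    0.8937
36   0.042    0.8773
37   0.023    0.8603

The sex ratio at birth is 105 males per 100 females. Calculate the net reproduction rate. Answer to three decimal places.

Proportion female at birth = 100 / (100 + 105) = 0.48780.
Survival-weighted fertility by age (1·fₓ·Sₓ):
  26: 1 × 0.314 × 0.9819 = 0.30832
  27: 1 × 0.297 × 0.9677 = 0.28741
  28: 1 × 0.298 × 0.9619 = 0.28665
  29: 1 × 0.210 × 0.9449 = 0.19843
  30: 1 × 0.190 × 0.9400 = 0.17860
  31: 1 × 0.169 × 0.9299 = 0.15715
  32: 1 × 0.119 × 0.9275 = 0.11037
  33: 1 × 0.112 × 0.9258 = 0.10369
  34: 1 × 0.077 × 0.9132 = 0.07032
  35: 1 × 0.055 × 0.8937 = 0.04915
  36: 1 × 0.042 × 0.8773 = 0.03685
  37: 1 × 0.023 × 0.8603 = 0.01979
Sum = 1.80673
NRR = 0.48780 × 1.80673 = 0.88132
An NRR under 1 implies long-run decline under these rates.

0.881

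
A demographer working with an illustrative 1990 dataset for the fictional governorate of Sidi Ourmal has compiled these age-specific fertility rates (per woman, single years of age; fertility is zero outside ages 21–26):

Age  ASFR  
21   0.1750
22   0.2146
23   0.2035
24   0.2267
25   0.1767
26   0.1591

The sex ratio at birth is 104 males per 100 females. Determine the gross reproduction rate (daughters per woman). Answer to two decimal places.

Proportion female at birth = 100 / (100 + 104) = 0.49020.
Sum of ASFRs = 0.1750 + 0.2146 + 0.2035 + 0.2267 + 0.1767 + 0.1591 = 1.1556
TFR = 1.1556
GRR = 0.49020 × 1.1556 = 0.56648

0.57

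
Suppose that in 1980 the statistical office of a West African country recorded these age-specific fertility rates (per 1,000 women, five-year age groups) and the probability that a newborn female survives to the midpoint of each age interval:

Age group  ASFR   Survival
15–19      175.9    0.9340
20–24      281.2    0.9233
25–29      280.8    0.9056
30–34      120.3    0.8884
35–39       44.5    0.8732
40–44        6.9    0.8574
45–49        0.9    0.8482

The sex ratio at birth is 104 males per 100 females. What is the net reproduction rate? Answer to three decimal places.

2.036

Proportion female at birth = 100 / (100 + 104) = 0.49020.
Per-age-group product (5 × ASFR × survival probability):
  15–19: 5 × 175.9/1000 × 0.9340 = 0.82145
  20–24: 5 × 281.2/1000 × 0.9233 = 1.29816
  25–29: 5 × 280.8/1000 × 0.9056 = 1.27146
  30–34: 5 × 120.3/1000 × 0.8884 = 0.53437
  35–39: 5 × 44.5/1000 × 0.8732 = 0.19429
  40–44: 5 × 6.9/1000 × 0.8574 = 0.02958
  45–49: 5 × 0.9/1000 × 0.8482 = 0.00382
Sum = 4.15313
NRR = 0.49020 × 4.15313 = 2.03586
An NRR exceeding 1 indicates intrinsic growth under these rates.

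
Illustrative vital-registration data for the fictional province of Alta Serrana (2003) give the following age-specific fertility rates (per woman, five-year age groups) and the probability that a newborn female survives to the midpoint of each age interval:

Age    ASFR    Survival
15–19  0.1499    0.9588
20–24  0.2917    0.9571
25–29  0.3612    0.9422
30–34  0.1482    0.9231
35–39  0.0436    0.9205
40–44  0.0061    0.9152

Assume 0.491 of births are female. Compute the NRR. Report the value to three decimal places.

2.322

Proportion female at birth = 0.491.
Weighting each age-specific rate by interval width and survival:
  15–19: 5 × 0.1499 × 0.9588 = 0.71862
  20–24: 5 × 0.2917 × 0.9571 = 1.39593
  25–29: 5 × 0.3612 × 0.9422 = 1.70161
  30–34: 5 × 0.1482 × 0.9231 = 0.68402
  35–39: 5 × 0.0436 × 0.9205 = 0.20067
  40–44: 5 × 0.0061 × 0.9152 = 0.02791
Sum = 4.72876
NRR = 0.491 × 4.72876 = 2.32182
NRR > 1, so each generation more than replaces itself.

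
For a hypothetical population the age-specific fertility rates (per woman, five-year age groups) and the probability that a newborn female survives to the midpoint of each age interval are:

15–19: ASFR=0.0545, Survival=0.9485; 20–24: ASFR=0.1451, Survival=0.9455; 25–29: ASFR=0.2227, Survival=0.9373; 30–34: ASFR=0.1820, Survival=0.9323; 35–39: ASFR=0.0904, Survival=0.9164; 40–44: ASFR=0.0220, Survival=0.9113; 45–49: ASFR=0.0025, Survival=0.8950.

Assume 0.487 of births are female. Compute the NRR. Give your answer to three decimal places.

Proportion female at birth = 0.487.
Each age group contributes 5 × ASFR × survival:
  15–19: 5 × 0.0545 × 0.9485 = 0.25847
  20–24: 5 × 0.1451 × 0.9455 = 0.68596
  25–29: 5 × 0.2227 × 0.9373 = 1.04368
  30–34: 5 × 0.1820 × 0.9323 = 0.84839
  35–39: 5 × 0.0904 × 0.9164 = 0.41421
  40–44: 5 × 0.0220 × 0.9113 = 0.10024
  45–49: 5 × 0.0025 × 0.8950 = 0.01119
Sum = 3.36214
NRR = 0.487 × 3.36214 = 1.63736

1.637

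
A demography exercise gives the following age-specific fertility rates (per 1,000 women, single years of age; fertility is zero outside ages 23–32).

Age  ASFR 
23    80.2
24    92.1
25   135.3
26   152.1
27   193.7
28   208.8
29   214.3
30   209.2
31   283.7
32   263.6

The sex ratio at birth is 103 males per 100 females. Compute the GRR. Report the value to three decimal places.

0.903

Proportion female at birth = 100 / (100 + 103) = 0.49261.
Sum of ASFRs = 80.2 + 92.1 + 135.3 + 152.1 + 193.7 + 208.8 + 214.3 + 209.2 + 283.7 + 263.6 = 1833.0
TFR = 1833.0 / 1000 = 1.833
GRR = 0.49261 × 1.833 = 0.90295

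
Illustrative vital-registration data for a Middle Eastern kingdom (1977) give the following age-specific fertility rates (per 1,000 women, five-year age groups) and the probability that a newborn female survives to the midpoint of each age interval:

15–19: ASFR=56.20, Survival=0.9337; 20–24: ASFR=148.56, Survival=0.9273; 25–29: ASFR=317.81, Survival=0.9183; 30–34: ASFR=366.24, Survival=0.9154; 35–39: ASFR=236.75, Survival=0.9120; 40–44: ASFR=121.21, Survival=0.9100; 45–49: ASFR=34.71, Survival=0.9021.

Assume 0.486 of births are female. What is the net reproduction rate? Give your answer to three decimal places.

Proportion female at birth = 0.486.
Weighting each age-specific rate by interval width and survival:
  15–19: 5 × 56.20/1000 × 0.9337 = 0.26237
  20–24: 5 × 148.56/1000 × 0.9273 = 0.68880
  25–29: 5 × 317.81/1000 × 0.9183 = 1.45922
  30–34: 5 × 366.24/1000 × 0.9154 = 1.67628
  35–39: 5 × 236.75/1000 × 0.9120 = 1.07958
  40–44: 5 × 121.21/1000 × 0.9100 = 0.55151
  45–49: 5 × 34.71/1000 × 0.9021 = 0.15656
Sum = 5.87432
NRR = 0.486 × 5.87432 = 2.85492

2.855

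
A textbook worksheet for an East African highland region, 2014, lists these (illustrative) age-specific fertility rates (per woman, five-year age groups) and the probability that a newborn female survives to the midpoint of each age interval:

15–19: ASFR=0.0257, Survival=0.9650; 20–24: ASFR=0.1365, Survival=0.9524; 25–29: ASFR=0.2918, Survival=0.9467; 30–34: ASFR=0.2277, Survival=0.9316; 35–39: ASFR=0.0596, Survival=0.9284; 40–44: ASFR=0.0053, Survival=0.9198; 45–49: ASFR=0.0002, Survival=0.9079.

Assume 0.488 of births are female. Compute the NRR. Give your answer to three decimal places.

1.717

Proportion female at birth = 0.488.
Per-age-group product (5 × ASFR × survival probability):
  15–19: 5 × 0.0257 × 0.9650 = 0.12400
  20–24: 5 × 0.1365 × 0.9524 = 0.65001
  25–29: 5 × 0.2918 × 0.9467 = 1.38124
  30–34: 5 × 0.2277 × 0.9316 = 1.06063
  35–39: 5 × 0.0596 × 0.9284 = 0.27666
  40–44: 5 × 0.0053 × 0.9198 = 0.02437
  45–49: 5 × 0.0002 × 0.9079 = 0.00091
Sum = 3.51782
NRR = 0.488 × 3.51782 = 1.71670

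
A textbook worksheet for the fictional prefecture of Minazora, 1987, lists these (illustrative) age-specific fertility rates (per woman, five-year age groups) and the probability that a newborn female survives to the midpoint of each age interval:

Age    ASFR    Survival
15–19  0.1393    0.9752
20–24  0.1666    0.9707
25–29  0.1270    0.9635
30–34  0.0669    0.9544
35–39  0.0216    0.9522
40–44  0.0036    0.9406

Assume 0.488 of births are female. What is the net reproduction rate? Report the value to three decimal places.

1.239

Proportion female at birth = 0.488.
Per-age-group product (5 × ASFR × survival probability):
  15–19: 5 × 0.1393 × 0.9752 = 0.67923
  20–24: 5 × 0.1666 × 0.9707 = 0.80859
  25–29: 5 × 0.1270 × 0.9635 = 0.61182
  30–34: 5 × 0.0669 × 0.9544 = 0.31925
  35–39: 5 × 0.0216 × 0.9522 = 0.10284
  40–44: 5 × 0.0036 × 0.9406 = 0.01693
Sum = 2.53866
NRR = 0.488 × 2.53866 = 1.23887
With NRR above 1 the population is above replacement fertility.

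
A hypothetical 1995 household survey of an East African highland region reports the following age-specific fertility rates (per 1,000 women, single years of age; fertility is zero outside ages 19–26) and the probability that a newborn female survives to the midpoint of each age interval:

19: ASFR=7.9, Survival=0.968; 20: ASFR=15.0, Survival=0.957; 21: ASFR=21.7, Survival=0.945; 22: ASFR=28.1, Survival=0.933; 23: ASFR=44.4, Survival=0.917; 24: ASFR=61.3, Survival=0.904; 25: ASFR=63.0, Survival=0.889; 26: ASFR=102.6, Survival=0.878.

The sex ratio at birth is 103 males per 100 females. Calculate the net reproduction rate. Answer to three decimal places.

Proportion female at birth = 100 / (100 + 103) = 0.49261.
Survival-weighted fertility by age (1·fₓ·Sₓ):
  19: 1 × 7.9/1000 × 0.968 = 0.00765
  20: 1 × 15.0/1000 × 0.957 = 0.01436
  21: 1 × 21.7/1000 × 0.945 = 0.02051
  22: 1 × 28.1/1000 × 0.933 = 0.02622
  23: 1 × 44.4/1000 × 0.917 = 0.04071
  24: 1 × 61.3/1000 × 0.904 = 0.05542
  25: 1 × 63.0/1000 × 0.889 = 0.05601
  26: 1 × 102.6/1000 × 0.878 = 0.09008
Sum = 0.31096
NRR = 0.49261 × 0.31096 = 0.15318

0.153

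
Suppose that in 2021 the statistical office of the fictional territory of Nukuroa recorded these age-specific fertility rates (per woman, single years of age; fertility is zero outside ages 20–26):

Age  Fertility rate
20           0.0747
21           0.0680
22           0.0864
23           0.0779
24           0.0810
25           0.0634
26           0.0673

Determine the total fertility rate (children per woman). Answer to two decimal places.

0.52

Sum of ASFRs = 0.0747 + 0.0680 + 0.0864 + 0.0779 + 0.0810 + 0.0634 + 0.0673 = 0.5187
TFR = 0.5187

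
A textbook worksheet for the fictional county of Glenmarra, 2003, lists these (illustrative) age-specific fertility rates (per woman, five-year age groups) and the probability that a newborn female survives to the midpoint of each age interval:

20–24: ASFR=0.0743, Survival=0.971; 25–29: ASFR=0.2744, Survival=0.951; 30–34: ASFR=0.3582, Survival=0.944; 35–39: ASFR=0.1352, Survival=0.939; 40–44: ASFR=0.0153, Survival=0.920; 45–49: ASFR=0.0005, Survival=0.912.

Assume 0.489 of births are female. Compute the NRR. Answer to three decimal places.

1.987

Proportion female at birth = 0.489.
Each age group contributes 5 × ASFR × survival:
  20–24: 5 × 0.0743 × 0.971 = 0.36073
  25–29: 5 × 0.2744 × 0.951 = 1.30477
  30–34: 5 × 0.3582 × 0.944 = 1.69070
  35–39: 5 × 0.1352 × 0.939 = 0.63476
  40–44: 5 × 0.0153 × 0.920 = 0.07038
  45–49: 5 × 0.0005 × 0.912 = 0.00228
Sum = 4.06362
NRR = 0.489 × 4.06362 = 1.98711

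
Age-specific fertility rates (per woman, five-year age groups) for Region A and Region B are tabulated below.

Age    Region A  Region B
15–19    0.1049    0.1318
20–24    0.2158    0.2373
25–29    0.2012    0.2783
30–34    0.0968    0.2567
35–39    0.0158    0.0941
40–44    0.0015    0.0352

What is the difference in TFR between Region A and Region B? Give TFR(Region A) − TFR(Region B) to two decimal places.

Region A:
  Sum of ASFRs = 0.1049 + 0.2158 + 0.2012 + 0.0968 + 0.0158 + 0.0015 = 0.6360
  TFR = 5 × 0.6360 = 3.18
Region B:
  Sum of ASFRs = 0.1318 + 0.2373 + 0.2783 + 0.2567 + 0.0941 + 0.0352 = 1.0334
  TFR = 5 × 1.0334 = 5.167
Difference = 3.18 − 5.167 = -1.987

-1.99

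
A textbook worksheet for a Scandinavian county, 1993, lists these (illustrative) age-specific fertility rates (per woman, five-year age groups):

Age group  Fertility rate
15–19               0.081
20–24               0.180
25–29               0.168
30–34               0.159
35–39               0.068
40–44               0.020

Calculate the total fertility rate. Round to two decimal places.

Sum of ASFRs = 0.081 + 0.180 + 0.168 + 0.159 + 0.068 + 0.020 = 0.676
TFR = 5 × 0.676 = 3.38

3.38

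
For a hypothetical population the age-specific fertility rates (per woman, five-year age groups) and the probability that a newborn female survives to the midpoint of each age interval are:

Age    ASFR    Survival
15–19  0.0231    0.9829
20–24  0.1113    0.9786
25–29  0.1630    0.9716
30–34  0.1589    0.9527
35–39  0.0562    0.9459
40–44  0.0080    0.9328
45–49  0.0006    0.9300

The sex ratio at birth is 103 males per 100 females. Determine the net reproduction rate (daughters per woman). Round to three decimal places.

Proportion female at birth = 100 / (100 + 103) = 0.49261.
Per-age-group product (5 × ASFR × survival probability):
  15–19: 5 × 0.0231 × 0.9829 = 0.11352
  20–24: 5 × 0.1113 × 0.9786 = 0.54459
  25–29: 5 × 0.1630 × 0.9716 = 0.79185
  30–34: 5 × 0.1589 × 0.9527 = 0.75692
  35–39: 5 × 0.0562 × 0.9459 = 0.26580
  40–44: 5 × 0.0080 × 0.9328 = 0.03731
  45–49: 5 × 0.0006 × 0.9300 = 0.00279
Sum = 2.51278
NRR = 0.49261 × 2.51278 = 1.23782
With NRR above 1 the population is above replacement fertility.

1.238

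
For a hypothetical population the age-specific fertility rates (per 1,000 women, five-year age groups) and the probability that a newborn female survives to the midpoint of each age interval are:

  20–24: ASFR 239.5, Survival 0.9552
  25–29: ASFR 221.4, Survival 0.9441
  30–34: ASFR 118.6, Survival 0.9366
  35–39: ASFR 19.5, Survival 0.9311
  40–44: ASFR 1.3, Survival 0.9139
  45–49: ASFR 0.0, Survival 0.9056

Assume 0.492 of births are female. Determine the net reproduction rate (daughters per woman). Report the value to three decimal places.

1.398

Proportion female at birth = 0.492.
Survival-weighted fertility by age (5·fₓ·Sₓ):
  20–24: 5 × 239.5/1000 × 0.9552 = 1.14385
  25–29: 5 × 221.4/1000 × 0.9441 = 1.04512
  30–34: 5 × 118.6/1000 × 0.9366 = 0.55540
  35–39: 5 × 19.5/1000 × 0.9311 = 0.09078
  40–44: 5 × 1.3/1000 × 0.9139 = 0.00594
  45–49: 5 × 0.0/1000 × 0.9056 = 0.00000
Sum = 2.84109
NRR = 0.492 × 2.84109 = 1.39782
An NRR exceeding 1 indicates intrinsic growth under these rates.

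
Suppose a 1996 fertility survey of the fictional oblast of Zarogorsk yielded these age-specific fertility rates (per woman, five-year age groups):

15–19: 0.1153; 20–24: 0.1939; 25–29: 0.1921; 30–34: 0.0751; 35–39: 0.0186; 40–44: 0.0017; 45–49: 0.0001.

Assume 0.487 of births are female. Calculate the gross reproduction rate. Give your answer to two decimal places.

1.45

Proportion female at birth = 0.487.
Sum of ASFRs = 0.1153 + 0.1939 + 0.1921 + 0.0751 + 0.0186 + 0.0017 + 0.0001 = 0.5968
TFR = 5 × 0.5968 = 2.984
GRR = 0.487 × 2.984 = 1.45321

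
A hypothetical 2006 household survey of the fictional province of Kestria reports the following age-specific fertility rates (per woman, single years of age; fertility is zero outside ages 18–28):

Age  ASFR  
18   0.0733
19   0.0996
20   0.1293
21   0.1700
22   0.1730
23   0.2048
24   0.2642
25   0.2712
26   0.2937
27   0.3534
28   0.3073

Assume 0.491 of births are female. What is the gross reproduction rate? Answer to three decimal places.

Proportion female at birth = 0.491.
Sum of ASFRs = 0.0733 + 0.0996 + 0.1293 + 0.1700 + 0.1730 + 0.2048 + 0.2642 + 0.2712 + 0.2937 + 0.3534 + 0.3073 = 2.3398
TFR = 2.3398
GRR = 0.491 × 2.3398 = 1.14884

1.149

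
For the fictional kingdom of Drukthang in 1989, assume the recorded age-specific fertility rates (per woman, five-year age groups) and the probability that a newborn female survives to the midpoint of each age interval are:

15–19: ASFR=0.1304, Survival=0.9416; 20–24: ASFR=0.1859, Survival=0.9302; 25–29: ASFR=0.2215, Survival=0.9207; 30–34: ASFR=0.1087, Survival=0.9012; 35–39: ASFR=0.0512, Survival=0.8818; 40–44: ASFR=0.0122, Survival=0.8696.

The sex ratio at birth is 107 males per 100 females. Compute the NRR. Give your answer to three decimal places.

1.578

Proportion female at birth = 100 / (100 + 107) = 0.48309.
Weighting each age-specific rate by interval width and survival:
  15–19: 5 × 0.1304 × 0.9416 = 0.61392
  20–24: 5 × 0.1859 × 0.9302 = 0.86462
  25–29: 5 × 0.2215 × 0.9207 = 1.01968
  30–34: 5 × 0.1087 × 0.9012 = 0.48980
  35–39: 5 × 0.0512 × 0.8818 = 0.22574
  40–44: 5 × 0.0122 × 0.8696 = 0.05305
Sum = 3.26681
NRR = 0.48309 × 3.26681 = 1.57816
NRR > 1, so each generation more than replaces itself.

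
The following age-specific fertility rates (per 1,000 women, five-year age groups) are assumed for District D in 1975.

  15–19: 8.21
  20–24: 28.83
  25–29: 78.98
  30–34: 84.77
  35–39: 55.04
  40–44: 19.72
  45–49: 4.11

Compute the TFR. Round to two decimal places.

1.40

Sum of ASFRs = 8.21 + 28.83 + 78.98 + 84.77 + 55.04 + 19.72 + 4.11 = 279.66
TFR = 5 × 279.66 / 1000 = 1.3983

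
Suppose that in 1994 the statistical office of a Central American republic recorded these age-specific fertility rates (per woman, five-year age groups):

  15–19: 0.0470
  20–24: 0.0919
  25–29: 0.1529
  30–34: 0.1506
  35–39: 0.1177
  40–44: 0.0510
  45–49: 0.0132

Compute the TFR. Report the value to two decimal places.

Sum of ASFRs = 0.0470 + 0.0919 + 0.1529 + 0.1506 + 0.1177 + 0.0510 + 0.0132 = 0.6243
TFR = 5 × 0.6243 = 3.1215

3.12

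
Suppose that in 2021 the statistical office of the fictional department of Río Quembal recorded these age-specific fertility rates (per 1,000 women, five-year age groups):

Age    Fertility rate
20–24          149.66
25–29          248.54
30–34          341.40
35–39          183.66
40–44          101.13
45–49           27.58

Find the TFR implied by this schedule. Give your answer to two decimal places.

5.26

Sum of ASFRs = 149.66 + 248.54 + 341.40 + 183.66 + 101.13 + 27.58 = 1051.97
TFR = 5 × 1051.97 / 1000 = 5.25985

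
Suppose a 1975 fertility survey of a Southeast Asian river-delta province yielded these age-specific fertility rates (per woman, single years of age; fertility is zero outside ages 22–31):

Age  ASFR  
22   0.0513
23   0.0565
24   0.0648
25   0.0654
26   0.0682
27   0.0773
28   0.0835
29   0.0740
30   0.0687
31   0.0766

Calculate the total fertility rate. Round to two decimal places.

Sum of ASFRs = 0.0513 + 0.0565 + 0.0648 + 0.0654 + 0.0682 + 0.0773 + 0.0835 + 0.0740 + 0.0687 + 0.0766 = 0.6863
TFR = 0.6863

0.69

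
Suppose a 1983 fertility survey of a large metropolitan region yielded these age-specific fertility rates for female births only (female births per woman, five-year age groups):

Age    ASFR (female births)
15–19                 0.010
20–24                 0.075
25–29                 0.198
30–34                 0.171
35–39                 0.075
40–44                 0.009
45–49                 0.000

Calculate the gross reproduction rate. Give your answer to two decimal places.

2.69

Sum of female ASFRs = 0.010 + 0.075 + 0.198 + 0.171 + 0.075 + 0.009 + 0.000 = 0.538
GRR = 5 × 0.538 = 2.69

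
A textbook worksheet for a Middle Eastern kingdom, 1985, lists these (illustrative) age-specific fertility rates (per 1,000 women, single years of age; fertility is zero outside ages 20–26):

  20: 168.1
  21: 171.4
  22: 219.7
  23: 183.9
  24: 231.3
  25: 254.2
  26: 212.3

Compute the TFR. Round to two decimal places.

1.44

Sum of ASFRs = 168.1 + 171.4 + 219.7 + 183.9 + 231.3 + 254.2 + 212.3 = 1440.9
TFR = 1440.9 / 1000 = 1.4409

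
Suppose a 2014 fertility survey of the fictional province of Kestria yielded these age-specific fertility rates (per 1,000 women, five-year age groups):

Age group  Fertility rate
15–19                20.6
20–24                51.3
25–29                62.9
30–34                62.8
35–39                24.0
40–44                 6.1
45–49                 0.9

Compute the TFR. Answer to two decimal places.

1.14

Sum of ASFRs = 20.6 + 51.3 + 62.9 + 62.8 + 24.0 + 6.1 + 0.9 = 228.6
TFR = 5 × 228.6 / 1000 = 1.143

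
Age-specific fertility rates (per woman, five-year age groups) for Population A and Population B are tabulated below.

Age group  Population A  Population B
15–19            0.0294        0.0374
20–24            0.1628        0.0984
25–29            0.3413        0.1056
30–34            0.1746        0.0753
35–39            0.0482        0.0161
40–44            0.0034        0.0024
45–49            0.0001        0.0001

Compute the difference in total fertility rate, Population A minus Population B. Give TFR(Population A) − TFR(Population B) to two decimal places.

2.12

Population A:
  Sum of ASFRs = 0.0294 + 0.1628 + 0.3413 + 0.1746 + 0.0482 + 0.0034 + 0.0001 = 0.7598
  TFR = 5 × 0.7598 = 3.799
Population B:
  Sum of ASFRs = 0.0374 + 0.0984 + 0.1056 + 0.0753 + 0.0161 + 0.0024 + 0.0001 = 0.3353
  TFR = 5 × 0.3353 = 1.6765
Difference = 3.799 − 1.6765 = 2.1225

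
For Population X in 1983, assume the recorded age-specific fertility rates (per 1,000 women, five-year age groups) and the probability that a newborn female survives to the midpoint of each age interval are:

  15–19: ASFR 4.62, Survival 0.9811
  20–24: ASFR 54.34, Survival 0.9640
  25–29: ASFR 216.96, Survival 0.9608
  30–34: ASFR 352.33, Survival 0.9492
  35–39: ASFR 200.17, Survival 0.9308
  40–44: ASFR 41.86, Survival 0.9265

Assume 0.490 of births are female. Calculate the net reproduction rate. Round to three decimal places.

Proportion female at birth = 0.490.
Per-age-group product (5 × ASFR × survival probability):
  15–19: 5 × 4.62/1000 × 0.9811 = 0.02266
  20–24: 5 × 54.34/1000 × 0.9640 = 0.26192
  25–29: 5 × 216.96/1000 × 0.9608 = 1.04228
  30–34: 5 × 352.33/1000 × 0.9492 = 1.67216
  35–39: 5 × 200.17/1000 × 0.9308 = 0.93159
  40–44: 5 × 41.86/1000 × 0.9265 = 0.19392
Sum = 4.12453
NRR = 0.490 × 4.12453 = 2.02102

2.021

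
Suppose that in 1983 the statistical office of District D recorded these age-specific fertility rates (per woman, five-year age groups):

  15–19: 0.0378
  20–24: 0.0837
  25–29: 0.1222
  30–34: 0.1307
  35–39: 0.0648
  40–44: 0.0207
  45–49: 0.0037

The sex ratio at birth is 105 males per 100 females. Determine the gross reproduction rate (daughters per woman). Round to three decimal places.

Proportion female at birth = 100 / (100 + 105) = 0.48780.
Sum of ASFRs = 0.0378 + 0.0837 + 0.1222 + 0.1307 + 0.0648 + 0.0207 + 0.0037 = 0.4636
TFR = 5 × 0.4636 = 2.318
GRR = 0.48780 × 2.318 = 1.13072

1.131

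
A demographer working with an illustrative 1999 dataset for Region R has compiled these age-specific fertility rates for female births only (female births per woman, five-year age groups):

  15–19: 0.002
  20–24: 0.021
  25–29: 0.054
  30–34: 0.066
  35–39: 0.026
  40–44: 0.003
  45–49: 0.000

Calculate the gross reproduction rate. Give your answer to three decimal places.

Sum of female ASFRs = 0.002 + 0.021 + 0.054 + 0.066 + 0.026 + 0.003 + 0.000 = 0.172
GRR = 5 × 0.172 = 0.86

0.860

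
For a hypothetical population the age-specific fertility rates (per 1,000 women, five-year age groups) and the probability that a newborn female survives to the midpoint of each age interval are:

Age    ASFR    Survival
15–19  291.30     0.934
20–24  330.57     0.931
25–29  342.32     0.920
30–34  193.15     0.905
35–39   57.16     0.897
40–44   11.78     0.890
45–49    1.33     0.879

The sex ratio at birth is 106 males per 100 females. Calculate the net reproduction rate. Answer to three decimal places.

2.749

Proportion female at birth = 100 / (100 + 106) = 0.48544.
Each age group contributes 5 × ASFR × survival:
  15–19: 5 × 291.30/1000 × 0.934 = 1.36037
  20–24: 5 × 330.57/1000 × 0.931 = 1.53880
  25–29: 5 × 342.32/1000 × 0.920 = 1.57467
  30–34: 5 × 193.15/1000 × 0.905 = 0.87400
  35–39: 5 × 57.16/1000 × 0.897 = 0.25636
  40–44: 5 × 11.78/1000 × 0.890 = 0.05242
  45–49: 5 × 1.33/1000 × 0.879 = 0.00585
Sum = 5.66247
NRR = 0.48544 × 5.66247 = 2.74879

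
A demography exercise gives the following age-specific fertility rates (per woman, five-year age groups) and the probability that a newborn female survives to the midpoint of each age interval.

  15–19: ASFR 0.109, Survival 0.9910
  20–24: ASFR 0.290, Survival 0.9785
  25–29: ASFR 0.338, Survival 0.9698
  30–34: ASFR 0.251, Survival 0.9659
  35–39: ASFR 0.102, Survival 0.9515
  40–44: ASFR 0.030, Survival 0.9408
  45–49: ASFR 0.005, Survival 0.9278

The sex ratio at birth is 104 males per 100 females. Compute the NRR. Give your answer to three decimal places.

2.676

Proportion female at birth = 100 / (100 + 104) = 0.49020.
Survival-weighted fertility by age (5·fₓ·Sₓ):
  15–19: 5 × 0.109 × 0.9910 = 0.54010
  20–24: 5 × 0.290 × 0.9785 = 1.41883
  25–29: 5 × 0.338 × 0.9698 = 1.63896
  30–34: 5 × 0.251 × 0.9659 = 1.21220
  35–39: 5 × 0.102 × 0.9515 = 0.48527
  40–44: 5 × 0.030 × 0.9408 = 0.14112
  45–49: 5 × 0.005 × 0.9278 = 0.02320
Sum = 5.45968
NRR = 0.49020 × 5.45968 = 2.67634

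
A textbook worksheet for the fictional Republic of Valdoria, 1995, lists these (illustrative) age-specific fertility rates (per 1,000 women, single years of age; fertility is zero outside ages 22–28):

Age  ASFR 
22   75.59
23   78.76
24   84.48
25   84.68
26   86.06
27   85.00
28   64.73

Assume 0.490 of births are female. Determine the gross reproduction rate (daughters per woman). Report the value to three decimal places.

Proportion female at birth = 0.490.
Sum of ASFRs = 75.59 + 78.76 + 84.48 + 84.68 + 86.06 + 85.00 + 64.73 = 559.30
TFR = 559.30 / 1000 = 0.5593
GRR = 0.490 × 0.5593 = 0.27406

0.274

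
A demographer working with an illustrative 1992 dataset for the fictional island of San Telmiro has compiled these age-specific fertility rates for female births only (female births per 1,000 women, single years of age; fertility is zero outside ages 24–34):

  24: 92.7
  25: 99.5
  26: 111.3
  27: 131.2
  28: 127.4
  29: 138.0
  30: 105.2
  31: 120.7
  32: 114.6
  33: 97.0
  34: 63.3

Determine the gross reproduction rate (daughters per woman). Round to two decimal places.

1.20

Sum of female ASFRs = 92.7 + 99.5 + 111.3 + 131.2 + 127.4 + 138.0 + 105.2 + 120.7 + 114.6 + 97.0 + 63.3 = 1200.9
GRR = 1200.9 / 1000 = 1.2009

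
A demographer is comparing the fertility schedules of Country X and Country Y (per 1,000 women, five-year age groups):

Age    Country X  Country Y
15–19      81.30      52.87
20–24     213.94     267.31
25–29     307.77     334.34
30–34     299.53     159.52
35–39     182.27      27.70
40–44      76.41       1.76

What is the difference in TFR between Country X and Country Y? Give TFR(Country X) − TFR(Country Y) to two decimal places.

1.59

Country X:
  Sum of ASFRs = 81.30 + 213.94 + 307.77 + 299.53 + 182.27 + 76.41 = 1161.22
  TFR = 5 × 1161.22 / 1000 = 5.8061
Country Y:
  Sum of ASFRs = 52.87 + 267.31 + 334.34 + 159.52 + 27.70 + 1.76 = 843.50
  TFR = 5 × 843.50 / 1000 = 4.2175
Difference = 5.8061 − 4.2175 = 1.5886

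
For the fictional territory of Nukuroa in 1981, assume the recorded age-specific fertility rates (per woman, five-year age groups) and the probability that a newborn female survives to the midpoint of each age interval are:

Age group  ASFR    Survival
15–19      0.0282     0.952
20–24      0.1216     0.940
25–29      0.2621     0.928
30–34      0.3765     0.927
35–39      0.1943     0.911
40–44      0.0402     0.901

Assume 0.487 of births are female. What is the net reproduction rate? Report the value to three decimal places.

2.305

Proportion female at birth = 0.487.
Per-age-group product (5 × ASFR × survival probability):
  15–19: 5 × 0.0282 × 0.952 = 0.13423
  20–24: 5 × 0.1216 × 0.940 = 0.57152
  25–29: 5 × 0.2621 × 0.928 = 1.21614
  30–34: 5 × 0.3765 × 0.927 = 1.74508
  35–39: 5 × 0.1943 × 0.911 = 0.88504
  40–44: 5 × 0.0402 × 0.901 = 0.18110
Sum = 4.73311
NRR = 0.487 × 4.73311 = 2.30502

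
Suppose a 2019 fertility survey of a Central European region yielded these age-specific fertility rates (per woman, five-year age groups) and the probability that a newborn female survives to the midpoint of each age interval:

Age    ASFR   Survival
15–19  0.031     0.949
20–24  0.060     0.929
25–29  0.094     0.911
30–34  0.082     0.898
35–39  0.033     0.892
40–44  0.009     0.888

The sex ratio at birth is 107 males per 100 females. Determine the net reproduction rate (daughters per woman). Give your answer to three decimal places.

Proportion female at birth = 100 / (100 + 107) = 0.48309.
Each age group contributes 5 × ASFR × survival:
  15–19: 5 × 0.031 × 0.949 = 0.14710
  20–24: 5 × 0.060 × 0.929 = 0.27870
  25–29: 5 × 0.094 × 0.911 = 0.42817
  30–34: 5 × 0.082 × 0.898 = 0.36818
  35–39: 5 × 0.033 × 0.892 = 0.14718
  40–44: 5 × 0.009 × 0.888 = 0.03996
Sum = 1.40929
NRR = 0.48309 × 1.40929 = 0.68081

0.681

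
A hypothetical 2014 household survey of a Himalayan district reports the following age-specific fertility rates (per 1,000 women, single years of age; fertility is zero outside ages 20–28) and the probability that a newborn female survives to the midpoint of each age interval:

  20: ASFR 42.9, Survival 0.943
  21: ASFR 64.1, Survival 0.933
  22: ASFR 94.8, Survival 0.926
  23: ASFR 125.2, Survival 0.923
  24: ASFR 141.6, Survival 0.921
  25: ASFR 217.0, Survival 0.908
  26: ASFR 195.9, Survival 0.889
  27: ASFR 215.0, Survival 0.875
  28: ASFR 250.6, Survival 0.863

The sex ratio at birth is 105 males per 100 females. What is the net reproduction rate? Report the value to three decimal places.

Proportion female at birth = 100 / (100 + 105) = 0.48780.
Weighting each age-specific rate by interval width and survival:
  20: 1 × 42.9/1000 × 0.943 = 0.04045
  21: 1 × 64.1/1000 × 0.933 = 0.05981
  22: 1 × 94.8/1000 × 0.926 = 0.08778
  23: 1 × 125.2/1000 × 0.923 = 0.11556
  24: 1 × 141.6/1000 × 0.921 = 0.13041
  25: 1 × 217.0/1000 × 0.908 = 0.19704
  26: 1 × 195.9/1000 × 0.889 = 0.17416
  27: 1 × 215.0/1000 × 0.875 = 0.18813
  28: 1 × 250.6/1000 × 0.863 = 0.21627
Sum = 1.20961
NRR = 0.48780 × 1.20961 = 0.59005

0.590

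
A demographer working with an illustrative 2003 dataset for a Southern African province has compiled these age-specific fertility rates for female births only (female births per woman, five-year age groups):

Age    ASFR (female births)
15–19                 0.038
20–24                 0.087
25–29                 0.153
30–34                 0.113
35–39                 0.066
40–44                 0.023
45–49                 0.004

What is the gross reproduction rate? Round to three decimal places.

2.420

Sum of female ASFRs = 0.038 + 0.087 + 0.153 + 0.113 + 0.066 + 0.023 + 0.004 = 0.484
GRR = 5 × 0.484 = 2.42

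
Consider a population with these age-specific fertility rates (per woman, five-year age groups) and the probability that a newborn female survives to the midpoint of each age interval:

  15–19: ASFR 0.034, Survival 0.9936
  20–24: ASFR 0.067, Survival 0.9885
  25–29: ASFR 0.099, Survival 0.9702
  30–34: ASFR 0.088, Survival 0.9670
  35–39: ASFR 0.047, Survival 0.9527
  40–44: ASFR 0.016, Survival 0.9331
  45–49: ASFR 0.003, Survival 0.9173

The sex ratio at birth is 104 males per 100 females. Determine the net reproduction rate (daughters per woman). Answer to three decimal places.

Proportion female at birth = 100 / (100 + 104) = 0.49020.
Per-age-group product (5 × ASFR × survival probability):
  15–19: 5 × 0.034 × 0.9936 = 0.16891
  20–24: 5 × 0.067 × 0.9885 = 0.33115
  25–29: 5 × 0.099 × 0.9702 = 0.48025
  30–34: 5 × 0.088 × 0.9670 = 0.42548
  35–39: 5 × 0.047 × 0.9527 = 0.22388
  40–44: 5 × 0.016 × 0.9331 = 0.07465
  45–49: 5 × 0.003 × 0.9173 = 0.01376
Sum = 1.71808
NRR = 0.49020 × 1.71808 = 0.84220
NRR < 1, so the cohort does not fully replace itself.

0.842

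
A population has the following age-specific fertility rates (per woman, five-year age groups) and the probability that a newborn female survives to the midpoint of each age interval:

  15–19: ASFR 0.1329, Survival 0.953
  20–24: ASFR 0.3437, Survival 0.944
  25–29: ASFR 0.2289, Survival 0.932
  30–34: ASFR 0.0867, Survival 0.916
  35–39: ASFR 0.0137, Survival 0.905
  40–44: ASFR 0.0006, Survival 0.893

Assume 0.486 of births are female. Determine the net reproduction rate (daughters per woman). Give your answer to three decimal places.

Proportion female at birth = 0.486.
Per-age-group product (5 × ASFR × survival probability):
  15–19: 5 × 0.1329 × 0.953 = 0.63327
  20–24: 5 × 0.3437 × 0.944 = 1.62226
  25–29: 5 × 0.2289 × 0.932 = 1.06667
  30–34: 5 × 0.0867 × 0.916 = 0.39709
  35–39: 5 × 0.0137 × 0.905 = 0.06199
  40–44: 5 × 0.0006 × 0.893 = 0.00268
Sum = 3.78396
NRR = 0.486 × 3.78396 = 1.83900

1.839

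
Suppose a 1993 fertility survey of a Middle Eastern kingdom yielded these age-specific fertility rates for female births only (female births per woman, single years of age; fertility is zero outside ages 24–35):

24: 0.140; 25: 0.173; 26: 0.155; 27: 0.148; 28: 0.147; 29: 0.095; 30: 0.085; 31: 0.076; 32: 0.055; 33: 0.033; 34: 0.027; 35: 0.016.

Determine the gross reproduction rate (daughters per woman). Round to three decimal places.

Sum of female ASFRs = 0.140 + 0.173 + 0.155 + 0.148 + 0.147 + 0.095 + 0.085 + 0.076 + 0.055 + 0.033 + 0.027 + 0.016 = 1.150
GRR = 1.15

1.150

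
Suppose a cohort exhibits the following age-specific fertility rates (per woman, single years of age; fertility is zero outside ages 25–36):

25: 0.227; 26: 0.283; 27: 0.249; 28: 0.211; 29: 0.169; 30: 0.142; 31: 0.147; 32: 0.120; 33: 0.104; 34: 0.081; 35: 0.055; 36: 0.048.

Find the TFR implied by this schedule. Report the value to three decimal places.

1.836

Sum of ASFRs = 0.227 + 0.283 + 0.249 + 0.211 + 0.169 + 0.142 + 0.147 + 0.120 + 0.104 + 0.081 + 0.055 + 0.048 = 1.836
TFR = 1.836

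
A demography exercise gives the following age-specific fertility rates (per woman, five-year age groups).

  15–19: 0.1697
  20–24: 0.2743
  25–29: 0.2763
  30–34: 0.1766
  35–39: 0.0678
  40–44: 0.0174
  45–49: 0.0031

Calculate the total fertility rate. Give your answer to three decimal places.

Sum of ASFRs = 0.1697 + 0.2743 + 0.2763 + 0.1766 + 0.0678 + 0.0174 + 0.0031 = 0.9852
TFR = 5 × 0.9852 = 4.926

4.926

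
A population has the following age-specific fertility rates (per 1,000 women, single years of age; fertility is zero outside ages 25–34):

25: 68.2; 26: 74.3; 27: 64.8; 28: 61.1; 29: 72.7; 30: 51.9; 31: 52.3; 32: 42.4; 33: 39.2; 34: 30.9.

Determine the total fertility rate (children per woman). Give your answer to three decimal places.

0.558

Sum of ASFRs = 68.2 + 74.3 + 64.8 + 61.1 + 72.7 + 51.9 + 52.3 + 42.4 + 39.2 + 30.9 = 557.8
TFR = 557.8 / 1000 = 0.5578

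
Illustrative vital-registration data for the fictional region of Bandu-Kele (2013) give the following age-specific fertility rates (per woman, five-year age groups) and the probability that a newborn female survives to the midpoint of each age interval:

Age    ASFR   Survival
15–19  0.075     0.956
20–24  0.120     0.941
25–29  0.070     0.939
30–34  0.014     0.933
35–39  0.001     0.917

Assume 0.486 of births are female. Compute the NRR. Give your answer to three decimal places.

Proportion female at birth = 0.486.
Per-age-group product (5 × ASFR × survival probability):
  15–19: 5 × 0.075 × 0.956 = 0.35850
  20–24: 5 × 0.120 × 0.941 = 0.56460
  25–29: 5 × 0.070 × 0.939 = 0.32865
  30–34: 5 × 0.014 × 0.933 = 0.06531
  35–39: 5 × 0.001 × 0.917 = 0.00459
Sum = 1.32165
NRR = 0.486 × 1.32165 = 0.64232
An NRR under 1 implies long-run decline under these rates.

0.642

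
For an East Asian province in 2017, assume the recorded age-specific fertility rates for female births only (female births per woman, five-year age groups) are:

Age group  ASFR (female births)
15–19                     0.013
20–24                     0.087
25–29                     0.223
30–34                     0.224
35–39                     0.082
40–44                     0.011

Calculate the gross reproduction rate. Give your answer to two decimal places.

Sum of female ASFRs = 0.013 + 0.087 + 0.223 + 0.224 + 0.082 + 0.011 = 0.640
GRR = 5 × 0.640 = 3.2

3.20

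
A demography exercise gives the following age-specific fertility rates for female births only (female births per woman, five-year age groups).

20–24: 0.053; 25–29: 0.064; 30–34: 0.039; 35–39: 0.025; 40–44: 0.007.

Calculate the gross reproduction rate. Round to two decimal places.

Sum of female ASFRs = 0.053 + 0.064 + 0.039 + 0.025 + 0.007 = 0.188
GRR = 5 × 0.188 = 0.94

0.94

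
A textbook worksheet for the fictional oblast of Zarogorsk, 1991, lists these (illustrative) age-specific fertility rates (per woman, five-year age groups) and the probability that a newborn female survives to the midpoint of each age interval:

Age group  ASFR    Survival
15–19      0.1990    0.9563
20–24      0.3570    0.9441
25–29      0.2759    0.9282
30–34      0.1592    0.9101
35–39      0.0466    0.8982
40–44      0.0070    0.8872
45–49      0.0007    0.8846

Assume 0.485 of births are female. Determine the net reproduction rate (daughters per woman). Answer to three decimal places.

2.369

Proportion female at birth = 0.485.
Weighting each age-specific rate by interval width and survival:
  15–19: 5 × 0.1990 × 0.9563 = 0.95152
  20–24: 5 × 0.3570 × 0.9441 = 1.68522
  25–29: 5 × 0.2759 × 0.9282 = 1.28045
  30–34: 5 × 0.1592 × 0.9101 = 0.72444
  35–39: 5 × 0.0466 × 0.8982 = 0.20928
  40–44: 5 × 0.0070 × 0.8872 = 0.03105
  45–49: 5 × 0.0007 × 0.8846 = 0.00310
Sum = 4.88506
NRR = 0.485 × 4.88506 = 2.36925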